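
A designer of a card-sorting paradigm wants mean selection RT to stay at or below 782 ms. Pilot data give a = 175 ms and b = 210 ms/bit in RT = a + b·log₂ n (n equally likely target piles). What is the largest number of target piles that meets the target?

210·log₂ n ≤ 782 − 175 = 607, giving log₂ n ≤ 2.8905 and n ≤ 7.415. The largest whole number is 7.

7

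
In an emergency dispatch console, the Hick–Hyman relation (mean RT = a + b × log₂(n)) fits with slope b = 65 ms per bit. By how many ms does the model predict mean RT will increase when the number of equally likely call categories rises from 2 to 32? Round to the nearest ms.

260 ms

The intercept a cancels: ΔRT = b·(log₂ n₂ − log₂ n₁) = b·log₂(n₂/n₁).
log₂(32) − log₂(2) = log₂(32/2) = log₂(16) = 4.
ΔRT = 65 × 4.0000 = 260.000 ms.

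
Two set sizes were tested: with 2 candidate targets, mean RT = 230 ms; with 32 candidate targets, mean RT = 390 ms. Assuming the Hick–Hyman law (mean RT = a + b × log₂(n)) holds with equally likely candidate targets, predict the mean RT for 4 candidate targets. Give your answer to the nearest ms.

RT is linear in log₂ n, so two points fix the line:
  b = (390 − 230) / (log₂ 32 − log₂ 2) = 160 / (5 − 1) = 40 ms/bit
  a = 230 − 40 × 1 = 190 ms
Then RT(4) = 190 + 40 × log₂ 4 = 190 + 40 × 2 ≈ 270.000 ms.

270 ms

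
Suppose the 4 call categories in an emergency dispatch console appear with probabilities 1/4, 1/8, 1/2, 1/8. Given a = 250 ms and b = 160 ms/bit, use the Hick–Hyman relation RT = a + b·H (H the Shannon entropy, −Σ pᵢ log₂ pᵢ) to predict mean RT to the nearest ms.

H = −Σ pᵢ log₂ pᵢ = 0.25·2 + 0.125·3 + 0.5·1 + 0.125·3 = 1.750 bits.
RT = 250 + 160 × 1.750 = 530.00 ms.

530 ms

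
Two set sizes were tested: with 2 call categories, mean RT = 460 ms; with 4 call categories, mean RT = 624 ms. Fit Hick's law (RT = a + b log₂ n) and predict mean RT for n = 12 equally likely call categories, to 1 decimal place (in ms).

883.9 ms

Solve the two-equation system in a and b:
  b = (624 − 460) / (log₂ 4 − log₂ 2) = 164 / (2 − 1) = 164.000 ms/bit
  a = 460 − 164.000 × 1 = 296.000 ms
Then RT(12) = 296.000 + 164.000 × log₂ 12 = 296.000 + 164.000 × 3.5850 ≈ 883.934 ms.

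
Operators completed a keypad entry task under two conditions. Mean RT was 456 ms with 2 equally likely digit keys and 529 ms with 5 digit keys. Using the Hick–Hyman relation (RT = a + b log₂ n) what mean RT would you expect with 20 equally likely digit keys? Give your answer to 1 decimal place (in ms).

Fit slope and intercept:
  b = (529 − 456) / (log₂ 5 − log₂ 2) = 73 / (2.3219 − 1) = 55.222 ms/bit
  a = 456 − 55.222 × 1 = 400.778 ms
Then RT(20) = 400.778 + 55.222 × log₂ 20 = 400.778 + 55.222 × 4.3219 ≈ 639.445 ms.

639.4 ms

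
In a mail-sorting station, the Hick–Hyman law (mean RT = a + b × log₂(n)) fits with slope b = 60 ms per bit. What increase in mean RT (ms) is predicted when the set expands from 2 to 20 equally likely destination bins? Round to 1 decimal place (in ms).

199.3 ms

ΔRT = (a + b log₂ n₂) − (a + b log₂ n₁) = b·(log₂ n₂ − log₂ n₁).
log₂(20) − log₂(2) = 4.3219 − 1 = 3.3219.
ΔRT = 60 × 3.3219 = 199.316 ms.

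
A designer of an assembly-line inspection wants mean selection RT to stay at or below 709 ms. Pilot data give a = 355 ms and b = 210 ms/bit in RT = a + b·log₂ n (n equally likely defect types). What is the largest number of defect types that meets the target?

210·log₂ n ≤ 709 − 355 = 354, giving log₂ n ≤ 1.6857 and n ≤ 3.217. The largest whole number is 3.

3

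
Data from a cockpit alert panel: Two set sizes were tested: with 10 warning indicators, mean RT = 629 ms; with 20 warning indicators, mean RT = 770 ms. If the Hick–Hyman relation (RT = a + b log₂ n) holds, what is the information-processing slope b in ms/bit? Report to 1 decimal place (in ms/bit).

141.0 ms/bit

b = (RT₂ − RT₁)/(log₂ n₂ − log₂ n₁) = (770 − 629)/(4.3219 − 3.3219) = 141.000 ms/bit.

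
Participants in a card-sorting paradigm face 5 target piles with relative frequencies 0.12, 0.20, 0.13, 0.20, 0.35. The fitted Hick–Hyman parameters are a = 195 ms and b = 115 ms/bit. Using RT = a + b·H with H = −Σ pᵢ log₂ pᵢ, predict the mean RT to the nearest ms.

H = 0.12·log₂(1/0.12) + 0.20·log₂(1/0.20) + 0.13·log₂(1/0.13) + 0.20·log₂(1/0.20) + 0.35·log₂(1/0.35) = 2.2086 bits.
RT = 195 + 115 × 2.2086 = 448.99 ms.

449 ms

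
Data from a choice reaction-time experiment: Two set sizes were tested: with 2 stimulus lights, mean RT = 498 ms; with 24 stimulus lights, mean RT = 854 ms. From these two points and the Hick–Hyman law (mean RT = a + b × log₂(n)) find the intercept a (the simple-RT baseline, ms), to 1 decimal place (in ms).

b = (RT₂ − RT₁)/(log₂ n₂ − log₂ n₁) = (854 − 498)/(4.5850 − 1) = 99.304 ms/bit.
Intercept: a = 498 − 99.304·log₂(2) = 398.696 ms.

398.7 ms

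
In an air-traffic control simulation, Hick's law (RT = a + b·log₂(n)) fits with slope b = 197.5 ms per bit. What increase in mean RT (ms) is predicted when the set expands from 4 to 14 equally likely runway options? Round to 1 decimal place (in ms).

357.0 ms

Only the slope matters, since a is common to both: ΔRT = b·log₂(n₂/n₁).
log₂(14) − log₂(4) = 3.8074 − 2 = 1.8074.
ΔRT = 197.5 × 1.8074 = 356.953 ms.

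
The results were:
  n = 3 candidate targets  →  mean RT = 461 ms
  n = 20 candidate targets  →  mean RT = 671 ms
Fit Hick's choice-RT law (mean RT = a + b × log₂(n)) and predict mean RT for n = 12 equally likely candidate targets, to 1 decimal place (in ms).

614.5 ms

With log₂ n on the abscissa the relation is linear; from the two conditions:
  b = (671 − 461) / (log₂ 20 − log₂ 3) = 210 / (4.3219 − 1.5850) = 76.727 ms/bit
  a = 461 − 76.727 × 1.5850 = 339.390 ms
Then RT(12) = 339.390 + 76.727 × log₂ 12 = 339.390 + 76.727 × 3.5850 ≈ 614.455 ms.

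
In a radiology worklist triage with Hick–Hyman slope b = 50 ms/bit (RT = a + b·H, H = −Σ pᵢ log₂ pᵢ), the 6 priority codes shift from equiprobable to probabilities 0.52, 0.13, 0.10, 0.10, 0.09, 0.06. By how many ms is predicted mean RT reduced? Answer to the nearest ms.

25 ms

The RT saving is b·ΔH. Equiprobable H₀ = log₂(6) = 2.5850 bits; with the given probabilities H = 2.0938 bits.
b·(H₀ − H) = 50 × (2.5850 − 2.0938) = 24.56 ms.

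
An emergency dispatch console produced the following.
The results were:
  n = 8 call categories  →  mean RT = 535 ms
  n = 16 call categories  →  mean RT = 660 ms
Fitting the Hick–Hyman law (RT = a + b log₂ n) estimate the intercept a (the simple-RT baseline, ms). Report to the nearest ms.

Slope: b = (660 − 535) / (log₂ 16 − log₂ 8) = 125/1.0000 = 125 ms/bit.
a = RT₁ − b·log₂ n₁ = 535 − 125 × 3 = 160.000 ms.

160 ms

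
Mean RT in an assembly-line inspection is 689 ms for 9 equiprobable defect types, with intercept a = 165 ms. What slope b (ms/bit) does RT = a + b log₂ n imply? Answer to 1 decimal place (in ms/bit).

165.3 ms/bit

log₂(9) = 3.1699 bits.
b = (RT − a)/log₂ n = (689 − 165) / 3.1699 = 165.304 ms/bit.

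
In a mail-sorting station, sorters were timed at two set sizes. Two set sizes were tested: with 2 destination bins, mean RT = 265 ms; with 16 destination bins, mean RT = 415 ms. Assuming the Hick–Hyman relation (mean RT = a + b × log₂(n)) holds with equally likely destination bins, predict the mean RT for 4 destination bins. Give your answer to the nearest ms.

315 ms

Solve the two-equation system in a and b:
  b = (415 − 265) / (log₂ 16 − log₂ 2) = 150 / (4 − 1) = 50 ms/bit
  a = 265 − 50 × 1 = 215 ms
Then RT(4) = 215 + 50 × log₂ 4 = 215 + 50 × 2 ≈ 315.000 ms.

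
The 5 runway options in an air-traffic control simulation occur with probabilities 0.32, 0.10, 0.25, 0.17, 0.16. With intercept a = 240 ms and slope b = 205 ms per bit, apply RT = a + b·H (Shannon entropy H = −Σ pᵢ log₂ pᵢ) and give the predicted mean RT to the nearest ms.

Entropy contributions −pᵢ log₂ pᵢ: 0.5260, 0.3322, 0.5000, 0.4346, 0.4230; sum H = 2.2158 bits.
RT = a + bH = 240 + 205·2.2158 = 694.25 ms.

694 ms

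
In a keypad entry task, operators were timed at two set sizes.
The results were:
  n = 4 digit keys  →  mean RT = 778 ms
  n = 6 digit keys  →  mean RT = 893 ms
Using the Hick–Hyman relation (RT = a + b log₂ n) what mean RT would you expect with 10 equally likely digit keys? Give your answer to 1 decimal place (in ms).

1037.9 ms

Solve the two-equation system in a and b:
  b = (893 − 778) / (log₂ 6 − log₂ 4) = 115 / (2.5850 − 2) = 196.594 ms/bit
  a = 778 − 196.594 × 2 = 384.812 ms
Then RT(10) = 384.812 + 196.594 × log₂ 10 = 384.812 + 196.594 × 3.3219 ≈ 1037.883 ms.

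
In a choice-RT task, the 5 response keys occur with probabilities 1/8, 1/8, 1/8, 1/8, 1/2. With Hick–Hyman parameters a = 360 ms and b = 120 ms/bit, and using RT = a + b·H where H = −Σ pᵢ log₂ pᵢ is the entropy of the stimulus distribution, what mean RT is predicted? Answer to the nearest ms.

600 ms

Each term −pᵢ log₂ pᵢ: 0.125·3 + 0.125·3 + 0.125·3 + 0.125·3 + 0.5·1; summed, H = 2.000 bits.
Mean RT = a + bH = 360 + 120·2.000 = 600.00 ms.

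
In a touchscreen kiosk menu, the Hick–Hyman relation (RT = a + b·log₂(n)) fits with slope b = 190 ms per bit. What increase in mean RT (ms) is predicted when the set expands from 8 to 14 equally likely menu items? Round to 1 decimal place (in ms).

153.4 ms

ΔRT = (a + b log₂ n₂) − (a + b log₂ n₁) = b·(log₂ n₂ − log₂ n₁).
log₂(14) − log₂(8) = 3.8074 − 3 = 0.8074.
ΔRT = 190 × 0.8074 = 153.397 ms.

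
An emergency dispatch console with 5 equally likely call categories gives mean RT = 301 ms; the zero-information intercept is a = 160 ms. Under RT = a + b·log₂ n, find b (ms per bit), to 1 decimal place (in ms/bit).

5 alternatives carry log₂ 5 = 2.3219 bits; the choice cost is 301 − 160 = 141 ms, so b = 141/2.3219 = 60.725 ms/bit.

60.7 ms/bit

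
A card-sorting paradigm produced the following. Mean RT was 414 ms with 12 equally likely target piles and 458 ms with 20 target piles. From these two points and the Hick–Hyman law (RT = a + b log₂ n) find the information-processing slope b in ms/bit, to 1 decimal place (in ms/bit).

59.7 ms/bit

b = (RT₂ − RT₁)/(log₂ n₂ − log₂ n₁) = (458 − 414)/(4.3219 − 3.5850) = 59.704 ms/bit.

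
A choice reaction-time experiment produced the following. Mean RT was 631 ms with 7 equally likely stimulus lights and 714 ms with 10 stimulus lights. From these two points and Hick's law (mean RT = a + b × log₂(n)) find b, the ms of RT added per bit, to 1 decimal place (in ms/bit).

Slope: b = (714 − 631) / (log₂ 10 − log₂ 7) = 83/0.5146 = 161.299 ms/bit.

161.3 ms/bit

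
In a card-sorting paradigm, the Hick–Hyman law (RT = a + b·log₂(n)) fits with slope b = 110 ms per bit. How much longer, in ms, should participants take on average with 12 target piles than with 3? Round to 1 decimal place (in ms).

The intercept a cancels: ΔRT = b·(log₂ n₂ − log₂ n₁) = b·log₂(n₂/n₁).
log₂(12) − log₂(3) = log₂(12/3) = log₂(4) = 2.
ΔRT = 110 × 2.0000 = 220.000 ms.

220.0 ms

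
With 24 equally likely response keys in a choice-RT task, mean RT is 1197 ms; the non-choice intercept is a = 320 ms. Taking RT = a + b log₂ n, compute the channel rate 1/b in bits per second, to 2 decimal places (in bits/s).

b = (1197 − 320)/log₂ 24 = 877/4.5850 = 191.277 ms per bit = 0.19128 s/bit; the reciprocal is 5.228 bits/s.

5.23 bits/s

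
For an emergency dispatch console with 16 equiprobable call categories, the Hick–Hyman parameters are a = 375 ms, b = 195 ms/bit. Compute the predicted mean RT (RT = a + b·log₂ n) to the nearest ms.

log₂(16) = 4 bits, so RT = 375 + 195 × 4 ≈ 1155.000 ms.

1155 ms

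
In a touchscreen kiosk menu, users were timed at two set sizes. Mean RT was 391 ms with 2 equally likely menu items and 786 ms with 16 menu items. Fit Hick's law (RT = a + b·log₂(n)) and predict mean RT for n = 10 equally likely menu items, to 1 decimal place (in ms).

Solve the two-equation system in a and b:
  b = (786 − 391) / (log₂ 16 − log₂ 2) = 395 / (4 − 1) = 131.667 ms/bit
  a = 391 − 131.667 × 1 = 259.333 ms
Then RT(10) = 259.333 + 131.667 × log₂ 10 = 259.333 + 131.667 × 3.3219 ≈ 696.721 ms.

696.7 ms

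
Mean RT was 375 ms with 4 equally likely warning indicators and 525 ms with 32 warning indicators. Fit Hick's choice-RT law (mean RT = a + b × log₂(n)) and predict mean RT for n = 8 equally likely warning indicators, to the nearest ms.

RT is linear in log₂ n, so two points fix the line:
  b = (525 − 375) / (log₂ 32 − log₂ 4) = 150 / (5 − 2) = 50 ms/bit
  a = 375 − 50 × 2 = 275 ms
Then RT(8) = 275 + 50 × log₂ 8 = 275 + 50 × 3 ≈ 425.000 ms.

425 ms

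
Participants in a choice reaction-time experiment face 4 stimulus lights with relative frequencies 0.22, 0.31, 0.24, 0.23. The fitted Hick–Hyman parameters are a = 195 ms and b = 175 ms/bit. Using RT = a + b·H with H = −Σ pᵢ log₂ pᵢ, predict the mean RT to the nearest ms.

543 ms

H = 0.22·log₂(1/0.22) + 0.31·log₂(1/0.31) + 0.24·log₂(1/0.24) + 0.23·log₂(1/0.23) = 1.9862 bits.
RT = 195 + 175 × 1.9862 = 542.58 ms.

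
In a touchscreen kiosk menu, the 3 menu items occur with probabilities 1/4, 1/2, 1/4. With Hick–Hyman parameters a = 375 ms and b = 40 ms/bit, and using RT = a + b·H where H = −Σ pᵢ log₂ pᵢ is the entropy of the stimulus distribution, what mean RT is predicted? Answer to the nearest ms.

435 ms

H = −Σ pᵢ log₂ pᵢ = 0.25·2 + 0.5·1 + 0.25·2 = 1.500 bits.
RT = 375 + 40 × 1.500 = 435.00 ms.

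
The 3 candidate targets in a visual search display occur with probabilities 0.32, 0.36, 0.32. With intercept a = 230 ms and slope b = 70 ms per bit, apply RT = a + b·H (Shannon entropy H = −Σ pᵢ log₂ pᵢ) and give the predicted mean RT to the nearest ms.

Entropy contributions −pᵢ log₂ pᵢ: 0.5260, 0.5306, 0.5260; sum H = 1.5827 bits.
RT = a + bH = 230 + 70·1.5827 = 340.79 ms.

341 ms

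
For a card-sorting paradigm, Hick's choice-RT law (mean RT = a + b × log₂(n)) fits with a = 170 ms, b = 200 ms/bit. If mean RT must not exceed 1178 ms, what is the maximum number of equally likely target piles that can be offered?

Information budget: (1178 − 170)/200 = 5.0400 bits, so n ≤ 2^5.0400 = 32.900 → at most 32.

32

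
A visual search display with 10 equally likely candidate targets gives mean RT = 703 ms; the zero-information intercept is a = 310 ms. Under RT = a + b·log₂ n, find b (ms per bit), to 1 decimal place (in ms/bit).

b = (703 − 310) / log₂(10) = 393 / 3.3219 = 118.305 ms/bit.

118.3 ms/bit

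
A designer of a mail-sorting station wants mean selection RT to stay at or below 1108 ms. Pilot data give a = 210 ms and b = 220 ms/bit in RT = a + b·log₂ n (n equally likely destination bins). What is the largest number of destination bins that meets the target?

Set 210 + 220·log₂ n ≤ 1108 → log₂ n ≤ (1108 − 210)/220 = 4.0818.
So n ≤ 2^4.0818 = 16.934; the largest integer n is 16.

16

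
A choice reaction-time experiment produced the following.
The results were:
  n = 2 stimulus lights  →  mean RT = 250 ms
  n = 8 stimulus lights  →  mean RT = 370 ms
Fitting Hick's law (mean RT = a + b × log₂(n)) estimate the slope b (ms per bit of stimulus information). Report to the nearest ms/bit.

b = (RT₂ − RT₁)/(log₂ n₂ − log₂ n₁) = (370 − 250)/(3 − 1) = 60 ms/bit.

60 ms/bit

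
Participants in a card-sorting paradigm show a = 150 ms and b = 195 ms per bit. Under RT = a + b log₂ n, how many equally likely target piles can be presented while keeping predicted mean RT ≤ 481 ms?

3

Set 150 + 195·log₂ n ≤ 481 → log₂ n ≤ (481 − 150)/195 = 1.6974.
So n ≤ 2^1.6974 = 3.243; the largest integer n is 3.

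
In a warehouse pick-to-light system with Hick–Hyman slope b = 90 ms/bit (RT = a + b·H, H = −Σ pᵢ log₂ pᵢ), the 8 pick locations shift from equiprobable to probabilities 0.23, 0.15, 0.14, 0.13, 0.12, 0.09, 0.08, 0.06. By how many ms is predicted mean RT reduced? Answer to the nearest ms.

Equiprobable entropy H₀ = log₂ 8 = 3.0000 bits.
Skewed entropy H = −Σ pᵢ log₂ pᵢ = 2.8927 bits.
ΔRT = b·(H₀ − H) = 90 × 0.1073 = 9.65 ms.

10 ms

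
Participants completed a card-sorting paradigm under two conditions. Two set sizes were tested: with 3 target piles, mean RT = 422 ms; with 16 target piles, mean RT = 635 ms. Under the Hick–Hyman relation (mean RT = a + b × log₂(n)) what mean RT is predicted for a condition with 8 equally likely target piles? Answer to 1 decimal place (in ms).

546.8 ms

Solve the two-equation system in a and b:
  b = (635 − 422) / (log₂ 16 − log₂ 3) = 213 / (4 − 1.5850) = 88.197 ms/bit
  a = 422 − 88.197 × 1.5850 = 282.210 ms
Then RT(8) = 282.210 + 88.197 × log₂ 8 = 282.210 + 88.197 × 3 ≈ 546.803 ms.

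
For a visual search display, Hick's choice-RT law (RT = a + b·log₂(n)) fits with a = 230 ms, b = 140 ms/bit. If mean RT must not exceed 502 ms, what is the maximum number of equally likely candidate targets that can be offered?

140·log₂ n ≤ 502 − 230 = 272, giving log₂ n ≤ 1.9429 and n ≤ 3.845. The largest whole number is 3.

3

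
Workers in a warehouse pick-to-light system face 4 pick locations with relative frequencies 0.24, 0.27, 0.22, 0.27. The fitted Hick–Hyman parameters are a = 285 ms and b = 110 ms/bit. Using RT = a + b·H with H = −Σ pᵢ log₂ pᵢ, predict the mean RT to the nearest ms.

Entropy contributions −pᵢ log₂ pᵢ: 0.4941, 0.5100, 0.4806, 0.5100; sum H = 1.9948 bits.
RT = a + bH = 285 + 110·1.9948 = 504.42 ms.

504 ms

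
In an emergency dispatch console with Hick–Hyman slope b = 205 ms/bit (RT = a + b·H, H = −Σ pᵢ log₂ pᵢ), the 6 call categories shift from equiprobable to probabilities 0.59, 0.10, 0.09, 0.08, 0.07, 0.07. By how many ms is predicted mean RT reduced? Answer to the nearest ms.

136 ms

The RT saving is b·ΔH. Equiprobable H₀ = log₂(6) = 2.5850 bits; with the given probabilities H = 1.9226 bits.
b·(H₀ − H) = 205 × (2.5850 − 1.9226) = 135.79 ms.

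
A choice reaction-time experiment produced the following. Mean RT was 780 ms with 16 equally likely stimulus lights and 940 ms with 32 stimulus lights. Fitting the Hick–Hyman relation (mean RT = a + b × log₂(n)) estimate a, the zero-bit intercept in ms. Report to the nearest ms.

140 ms

Slope: b = (940 − 780) / (log₂ 32 − log₂ 16) = 160/1.0000 = 160 ms/bit.
a = RT₁ − b·log₂ n₁ = 780 − 160 × 4 = 140.000 ms.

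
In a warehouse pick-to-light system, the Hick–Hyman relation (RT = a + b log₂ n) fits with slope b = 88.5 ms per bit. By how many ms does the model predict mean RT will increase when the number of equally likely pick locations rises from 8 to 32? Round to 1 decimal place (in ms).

Only the slope matters, since a is common to both: ΔRT = b·log₂(n₂/n₁).
log₂(32) − log₂(8) = log₂(32/8) = log₂(4) = 2.
ΔRT = 88.5 × 2.0000 = 177.000 ms.

177.0 ms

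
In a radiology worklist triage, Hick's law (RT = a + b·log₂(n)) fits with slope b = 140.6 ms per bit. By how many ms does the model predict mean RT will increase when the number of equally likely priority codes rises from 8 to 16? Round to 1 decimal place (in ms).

The intercept a cancels: ΔRT = b·(log₂ n₂ − log₂ n₁) = b·log₂(n₂/n₁).
log₂(16) − log₂(8) = log₂(16/8) = log₂(2) = 1.
ΔRT = 140.6 × 1.0000 = 140.600 ms.

140.6 ms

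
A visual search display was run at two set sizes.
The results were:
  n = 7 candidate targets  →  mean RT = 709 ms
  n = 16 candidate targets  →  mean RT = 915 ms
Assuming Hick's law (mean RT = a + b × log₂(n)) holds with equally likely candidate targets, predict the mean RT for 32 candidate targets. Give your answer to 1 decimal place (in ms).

With log₂ n on the abscissa the relation is linear; from the two conditions:
  b = (915 − 709) / (log₂ 16 − log₂ 7) = 206 / (4 − 2.8074) = 172.725 ms/bit
  a = 709 − 172.725 × 2.8074 = 224.099 ms
Then RT(32) = 224.099 + 172.725 × log₂ 32 = 224.099 + 172.725 × 5 ≈ 1087.725 ms.

1087.7 ms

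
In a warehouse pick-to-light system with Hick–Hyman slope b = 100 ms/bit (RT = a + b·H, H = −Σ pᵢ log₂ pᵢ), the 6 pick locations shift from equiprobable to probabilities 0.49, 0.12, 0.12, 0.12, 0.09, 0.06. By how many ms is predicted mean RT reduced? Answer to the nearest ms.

Equiprobable entropy H₀ = log₂ 6 = 2.5850 bits.
Skewed entropy H = −Σ pᵢ log₂ pᵢ = 2.1617 bits.
ΔRT = b·(H₀ − H) = 100 × 0.4233 = 42.33 ms.

42 ms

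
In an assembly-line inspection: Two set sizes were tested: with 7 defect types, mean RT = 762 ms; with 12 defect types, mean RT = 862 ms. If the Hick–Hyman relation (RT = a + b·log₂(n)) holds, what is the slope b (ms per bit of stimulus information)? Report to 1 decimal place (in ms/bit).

128.6 ms/bit

b = (RT₂ − RT₁)/(log₂ n₂ − log₂ n₁) = (862 − 762)/(3.5850 − 2.8074) = 128.600 ms/bit.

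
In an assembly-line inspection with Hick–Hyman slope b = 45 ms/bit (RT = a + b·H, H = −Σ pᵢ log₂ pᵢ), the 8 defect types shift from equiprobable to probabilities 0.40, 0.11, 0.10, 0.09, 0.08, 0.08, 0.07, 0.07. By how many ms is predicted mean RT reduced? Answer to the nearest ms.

16 ms

The RT saving is b·ΔH. Equiprobable H₀ = log₂(8) = 3.0000 bits; with the given probabilities H = 2.6440 bits.
b·(H₀ − H) = 45 × (3.0000 − 2.6440) = 16.02 ms.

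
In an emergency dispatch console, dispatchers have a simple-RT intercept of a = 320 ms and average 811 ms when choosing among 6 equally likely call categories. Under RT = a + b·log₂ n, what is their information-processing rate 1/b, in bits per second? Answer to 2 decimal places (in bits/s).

5.26 bits/s

b = (811 − 320)/log₂ 6 = 491/2.5850 = 189.945 ms per bit = 0.18994 s/bit; the reciprocal is 5.265 bits/s.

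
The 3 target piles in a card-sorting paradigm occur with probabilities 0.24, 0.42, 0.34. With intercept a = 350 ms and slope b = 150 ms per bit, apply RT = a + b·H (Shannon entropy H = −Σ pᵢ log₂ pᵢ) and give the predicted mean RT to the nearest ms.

582 ms

Entropy contributions −pᵢ log₂ pᵢ: 0.4941, 0.5256, 0.5292; sum H = 1.5490 bits.
RT = a + bH = 350 + 150·1.5490 = 582.34 ms.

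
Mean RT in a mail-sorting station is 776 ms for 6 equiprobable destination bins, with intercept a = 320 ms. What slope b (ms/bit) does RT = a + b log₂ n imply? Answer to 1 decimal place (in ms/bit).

176.4 ms/bit

log₂(6) = 2.5850 bits.
b = (RT − a)/log₂ n = (776 − 320) / 2.5850 = 176.405 ms/bit.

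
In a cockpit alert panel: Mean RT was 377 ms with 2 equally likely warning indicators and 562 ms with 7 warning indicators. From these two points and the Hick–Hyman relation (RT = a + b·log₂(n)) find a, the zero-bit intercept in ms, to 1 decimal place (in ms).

274.6 ms

b = (RT₂ − RT₁)/(log₂ n₂ − log₂ n₁) = (562 − 377)/(2.8074 − 1) = 102.360 ms/bit.
a = RT₁ − b·log₂ n₁ = 377 − 102.360 × 1 = 274.640 ms.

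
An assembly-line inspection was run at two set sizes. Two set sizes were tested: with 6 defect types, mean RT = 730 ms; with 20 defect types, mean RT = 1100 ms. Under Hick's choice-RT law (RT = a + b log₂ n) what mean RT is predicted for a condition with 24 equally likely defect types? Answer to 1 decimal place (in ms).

Fit slope and intercept:
  b = (1100 − 730) / (log₂ 20 − log₂ 6) = 370 / (4.3219 − 2.5850) = 213.015 ms/bit
  a = 730 − 213.015 × 2.5850 = 179.364 ms
Then RT(24) = 179.364 + 213.015 × log₂ 24 = 179.364 + 213.015 × 4.5850 ≈ 1156.030 ms.

1156.0 ms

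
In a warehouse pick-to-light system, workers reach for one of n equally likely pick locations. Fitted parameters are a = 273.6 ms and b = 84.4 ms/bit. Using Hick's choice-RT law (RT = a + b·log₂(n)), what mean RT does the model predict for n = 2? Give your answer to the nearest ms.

358 ms

log₂(2) = 1 bits, so RT = 273.6 + 84.4 × 1 ≈ 358.000 ms.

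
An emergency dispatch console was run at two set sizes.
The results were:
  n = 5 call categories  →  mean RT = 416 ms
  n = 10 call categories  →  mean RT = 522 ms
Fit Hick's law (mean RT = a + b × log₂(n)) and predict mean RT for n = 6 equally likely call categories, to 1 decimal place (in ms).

443.9 ms

RT is linear in log₂ n, so two points fix the line:
  b = (522 − 416) / (log₂ 10 − log₂ 5) = 106 / (3.3219 − 2.3219) = 106.000 ms/bit
  a = 416 − 106.000 × 2.3219 = 169.876 ms
Then RT(6) = 169.876 + 106.000 × log₂ 6 = 169.876 + 106.000 × 2.5850 ≈ 443.882 ms.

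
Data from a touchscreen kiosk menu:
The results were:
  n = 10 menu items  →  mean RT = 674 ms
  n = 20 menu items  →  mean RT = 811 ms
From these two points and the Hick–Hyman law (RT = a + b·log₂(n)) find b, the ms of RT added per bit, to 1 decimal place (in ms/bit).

137.0 ms/bit

The slope on a log₂ axis is (811 − 674) / (4.3219 − 3.3219) = 137.000 ms/bit.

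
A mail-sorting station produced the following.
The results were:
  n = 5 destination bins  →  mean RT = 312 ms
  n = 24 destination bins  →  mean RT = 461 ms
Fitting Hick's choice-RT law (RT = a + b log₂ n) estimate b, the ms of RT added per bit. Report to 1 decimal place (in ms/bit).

b = (RT₂ − RT₁)/(log₂ n₂ − log₂ n₁) = (461 − 312)/(4.5850 − 2.3219) = 65.841 ms/bit.

65.8 ms/bit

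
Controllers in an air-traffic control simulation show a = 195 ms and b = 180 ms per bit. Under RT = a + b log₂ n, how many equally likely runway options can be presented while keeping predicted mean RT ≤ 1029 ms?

Information budget: (1029 − 195)/180 = 4.6333 bits, so n ≤ 2^4.6333 = 24.818 → at most 24.

24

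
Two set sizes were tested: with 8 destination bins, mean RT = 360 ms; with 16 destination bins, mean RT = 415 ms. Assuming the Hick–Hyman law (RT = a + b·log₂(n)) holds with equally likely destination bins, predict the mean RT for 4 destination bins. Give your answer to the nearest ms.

RT is linear in log₂ n, so two points fix the line:
  b = (415 − 360) / (log₂ 16 − log₂ 8) = 55 / (4 − 3) = 55 ms/bit
  a = 360 − 55 × 3 = 195 ms
Then RT(4) = 195 + 55 × log₂ 4 = 195 + 55 × 2 ≈ 305.000 ms.

305 ms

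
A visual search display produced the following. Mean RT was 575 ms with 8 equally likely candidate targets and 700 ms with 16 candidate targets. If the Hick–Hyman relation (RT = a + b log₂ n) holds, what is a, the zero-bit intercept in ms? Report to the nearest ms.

b = (RT₂ − RT₁)/(log₂ n₂ − log₂ n₁) = (700 − 575)/(4 − 3) = 125 ms/bit.
Intercept: a = 575 − 125·log₂(8) = 200.000 ms.

200 ms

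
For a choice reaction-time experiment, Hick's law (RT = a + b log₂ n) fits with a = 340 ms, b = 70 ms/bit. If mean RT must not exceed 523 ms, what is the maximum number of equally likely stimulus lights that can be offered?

70·log₂ n ≤ 523 − 340 = 183, giving log₂ n ≤ 2.6143 and n ≤ 6.123. The largest whole number is 6.

6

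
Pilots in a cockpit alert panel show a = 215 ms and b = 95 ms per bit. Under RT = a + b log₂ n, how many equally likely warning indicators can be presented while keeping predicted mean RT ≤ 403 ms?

Set 215 + 95·log₂ n ≤ 403 → log₂ n ≤ (403 − 215)/95 = 1.9789.
So n ≤ 2^1.9789 = 3.942; the largest integer n is 3.

3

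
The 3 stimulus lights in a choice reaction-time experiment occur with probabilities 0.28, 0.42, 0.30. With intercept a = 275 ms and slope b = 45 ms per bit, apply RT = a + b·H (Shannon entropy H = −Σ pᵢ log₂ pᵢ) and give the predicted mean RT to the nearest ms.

H = 0.28·log₂(1/0.28) + 0.42·log₂(1/0.42) + 0.30·log₂(1/0.30) = 1.5610 bits.
RT = 275 + 45 × 1.5610 = 345.24 ms.

345 ms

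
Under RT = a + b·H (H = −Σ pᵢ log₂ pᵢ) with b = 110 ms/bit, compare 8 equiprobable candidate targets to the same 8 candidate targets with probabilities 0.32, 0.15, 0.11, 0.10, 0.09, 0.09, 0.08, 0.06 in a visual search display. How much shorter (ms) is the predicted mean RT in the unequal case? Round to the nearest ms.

24 ms

Equiprobable entropy H₀ = log₂ 8 = 3.0000 bits.
Skewed entropy H = −Σ pᵢ log₂ pᵢ = 2.7794 bits.
ΔRT = b·(H₀ − H) = 110 × 0.2206 = 24.27 ms.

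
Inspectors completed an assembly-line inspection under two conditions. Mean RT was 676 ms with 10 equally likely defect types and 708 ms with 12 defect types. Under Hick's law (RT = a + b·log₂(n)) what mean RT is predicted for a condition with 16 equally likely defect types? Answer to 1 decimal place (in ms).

758.5 ms

RT is linear in log₂ n, so two points fix the line:
  b = (708 − 676) / (log₂ 12 − log₂ 10) = 32 / (3.5850 − 3.3219) = 121.657 ms/bit
  a = 676 − 121.657 × 3.3219 = 271.864 ms
Then RT(16) = 271.864 + 121.657 × log₂ 16 = 271.864 + 121.657 × 4 ≈ 758.492 ms.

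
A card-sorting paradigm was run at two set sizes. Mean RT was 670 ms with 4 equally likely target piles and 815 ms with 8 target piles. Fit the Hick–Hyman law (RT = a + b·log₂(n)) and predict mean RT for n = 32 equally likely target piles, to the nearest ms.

With log₂ n on the abscissa the relation is linear; from the two conditions:
  b = (815 − 670) / (log₂ 8 − log₂ 4) = 145 / (3 − 2) = 145 ms/bit
  a = 670 − 145 × 2 = 380 ms
Then RT(32) = 380 + 145 × log₂ 32 = 380 + 145 × 5 ≈ 1105.000 ms.

1105 ms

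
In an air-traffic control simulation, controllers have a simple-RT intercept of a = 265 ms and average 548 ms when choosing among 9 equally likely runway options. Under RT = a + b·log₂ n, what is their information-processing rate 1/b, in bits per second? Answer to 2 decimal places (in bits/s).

b = (548 − 265)/log₂ 9 = 283/3.1699 = 89.277 ms per bit = 0.08928 s/bit; the reciprocal is 11.201 bits/s.

11.20 bits/s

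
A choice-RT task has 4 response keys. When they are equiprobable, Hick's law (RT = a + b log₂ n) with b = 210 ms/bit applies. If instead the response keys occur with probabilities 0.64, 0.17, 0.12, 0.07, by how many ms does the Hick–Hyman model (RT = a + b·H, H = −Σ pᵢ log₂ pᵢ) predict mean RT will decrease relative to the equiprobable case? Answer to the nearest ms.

The RT saving is b·ΔH. Equiprobable H₀ = log₂(4) = 2.0000 bits; with the given probabilities H = 1.4823 bits.
b·(H₀ − H) = 210 × (2.0000 − 1.4823) = 108.72 ms.

109 ms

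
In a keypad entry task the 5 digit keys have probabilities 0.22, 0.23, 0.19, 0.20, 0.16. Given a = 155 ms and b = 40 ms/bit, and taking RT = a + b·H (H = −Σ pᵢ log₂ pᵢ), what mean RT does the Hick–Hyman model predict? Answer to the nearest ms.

Entropy contributions −pᵢ log₂ pᵢ: 0.4806, 0.4877, 0.4552, 0.4644, 0.4230; sum H = 2.3109 bits.
RT = a + bH = 155 + 40·2.3109 = 247.43 ms.

247 ms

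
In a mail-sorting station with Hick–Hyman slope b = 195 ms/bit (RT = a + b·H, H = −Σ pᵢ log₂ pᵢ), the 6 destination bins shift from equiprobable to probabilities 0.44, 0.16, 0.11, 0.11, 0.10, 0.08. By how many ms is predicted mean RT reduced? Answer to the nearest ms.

Equiprobable entropy H₀ = log₂ 6 = 2.5850 bits.
Skewed entropy H = −Σ pᵢ log₂ pᵢ = 2.2684 bits.
ΔRT = b·(H₀ − H) = 195 × 0.3165 = 61.72 ms.

62 ms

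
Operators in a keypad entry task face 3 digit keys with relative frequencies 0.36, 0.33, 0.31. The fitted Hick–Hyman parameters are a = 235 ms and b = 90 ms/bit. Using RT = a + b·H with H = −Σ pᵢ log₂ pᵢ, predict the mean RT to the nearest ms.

Entropy contributions −pᵢ log₂ pᵢ: 0.5306, 0.5278, 0.5238; sum H = 1.5822 bits.
RT = a + bH = 235 + 90·1.5822 = 377.40 ms.

377 ms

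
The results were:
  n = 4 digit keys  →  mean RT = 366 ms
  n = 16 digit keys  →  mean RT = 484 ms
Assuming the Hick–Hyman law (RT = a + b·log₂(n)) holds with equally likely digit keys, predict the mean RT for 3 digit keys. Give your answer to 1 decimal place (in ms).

341.5 ms

Fit slope and intercept:
  b = (484 − 366) / (log₂ 16 − log₂ 4) = 118 / (4 − 2) = 59.000 ms/bit
  a = 366 − 59.000 × 2 = 248.000 ms
Then RT(3) = 248.000 + 59.000 × log₂ 3 = 248.000 + 59.000 × 1.5850 ≈ 341.513 ms.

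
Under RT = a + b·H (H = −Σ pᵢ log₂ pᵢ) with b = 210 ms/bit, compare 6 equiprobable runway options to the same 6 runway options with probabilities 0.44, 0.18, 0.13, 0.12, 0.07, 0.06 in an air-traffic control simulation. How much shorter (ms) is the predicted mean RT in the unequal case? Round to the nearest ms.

75 ms

Equiprobable entropy H₀ = log₂ 6 = 2.5850 bits.
Skewed entropy H = −Σ pᵢ log₂ pᵢ = 2.2283 bits.
ΔRT = b·(H₀ − H) = 210 × 0.3567 = 74.91 ms.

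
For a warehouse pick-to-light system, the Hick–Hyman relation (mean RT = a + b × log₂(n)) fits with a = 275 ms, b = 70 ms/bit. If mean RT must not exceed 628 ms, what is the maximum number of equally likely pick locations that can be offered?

Set 275 + 70·log₂ n ≤ 628 → log₂ n ≤ (628 − 275)/70 = 5.0429.
So n ≤ 2^5.0429 = 32.965; the largest integer n is 32.

32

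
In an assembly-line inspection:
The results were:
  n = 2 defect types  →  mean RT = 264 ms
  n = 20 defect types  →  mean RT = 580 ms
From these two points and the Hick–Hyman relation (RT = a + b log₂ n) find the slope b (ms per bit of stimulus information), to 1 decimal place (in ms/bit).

95.1 ms/bit

The slope on a log₂ axis is (580 − 264) / (4.3219 − 1) = 95.125 ms/bit.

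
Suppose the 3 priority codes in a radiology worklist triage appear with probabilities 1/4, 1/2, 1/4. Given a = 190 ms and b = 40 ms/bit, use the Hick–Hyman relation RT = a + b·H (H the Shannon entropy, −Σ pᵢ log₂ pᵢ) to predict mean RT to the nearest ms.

H = −Σ pᵢ log₂ pᵢ = 0.25·2 + 0.5·1 + 0.25·2 = 1.500 bits.
RT = 190 + 40 × 1.500 = 250.00 ms.

250 ms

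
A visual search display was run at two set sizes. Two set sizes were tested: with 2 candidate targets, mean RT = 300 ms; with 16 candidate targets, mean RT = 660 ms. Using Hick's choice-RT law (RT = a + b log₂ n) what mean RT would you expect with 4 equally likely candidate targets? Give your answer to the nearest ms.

With log₂ n on the abscissa the relation is linear; from the two conditions:
  b = (660 − 300) / (log₂ 16 − log₂ 2) = 360 / (4 − 1) = 120 ms/bit
  a = 300 − 120 × 1 = 180 ms
Then RT(4) = 180 + 120 × log₂ 4 = 180 + 120 × 2 ≈ 420.000 ms.

420 ms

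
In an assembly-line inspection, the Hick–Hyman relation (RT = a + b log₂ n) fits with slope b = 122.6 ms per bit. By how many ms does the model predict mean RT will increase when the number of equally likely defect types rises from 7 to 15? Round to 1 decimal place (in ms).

The intercept a cancels: ΔRT = b·(log₂ n₂ − log₂ n₁) = b·log₂(n₂/n₁).
log₂(15) − log₂(7) = 3.9069 − 2.8074 = 1.0995.
ΔRT = 122.6 × 1.0995 = 134.803 ms.

134.8 ms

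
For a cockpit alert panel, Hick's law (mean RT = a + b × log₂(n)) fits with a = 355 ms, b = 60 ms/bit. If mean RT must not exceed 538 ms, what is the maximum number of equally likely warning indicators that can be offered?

60·log₂ n ≤ 538 − 355 = 183, giving log₂ n ≤ 3.0500 and n ≤ 8.282. The largest whole number is 8.

8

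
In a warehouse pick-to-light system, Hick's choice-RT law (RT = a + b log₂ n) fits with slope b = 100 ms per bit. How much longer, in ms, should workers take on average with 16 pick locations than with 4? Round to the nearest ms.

Only the slope matters, since a is common to both: ΔRT = b·log₂(n₂/n₁).
log₂(16) − log₂(4) = log₂(16/4) = log₂(4) = 2.
ΔRT = 100 × 2.0000 = 200.000 ms.

200 ms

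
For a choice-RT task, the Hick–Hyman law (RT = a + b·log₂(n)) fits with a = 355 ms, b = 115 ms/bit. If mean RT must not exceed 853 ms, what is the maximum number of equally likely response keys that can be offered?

Information budget: (853 − 355)/115 = 4.3304 bits, so n ≤ 2^4.3304 = 20.118 → at most 20.

20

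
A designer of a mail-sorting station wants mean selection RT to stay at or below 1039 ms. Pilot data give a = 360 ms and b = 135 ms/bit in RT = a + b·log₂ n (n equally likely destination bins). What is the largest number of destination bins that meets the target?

Set 360 + 135·log₂ n ≤ 1039 → log₂ n ≤ (1039 − 360)/135 = 5.0296.
So n ≤ 2^5.0296 = 32.664; the largest integer n is 32.

32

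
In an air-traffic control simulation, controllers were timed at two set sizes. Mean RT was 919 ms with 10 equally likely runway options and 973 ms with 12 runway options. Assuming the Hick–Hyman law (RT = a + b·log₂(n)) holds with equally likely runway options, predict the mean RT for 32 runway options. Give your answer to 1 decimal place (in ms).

Fit slope and intercept:
  b = (973 − 919) / (log₂ 12 − log₂ 10) = 54 / (3.5850 − 3.3219) = 205.296 ms/bit
  a = 919 − 205.296 × 3.3219 = 237.020 ms
Then RT(32) = 237.020 + 205.296 × log₂ 32 = 237.020 + 205.296 × 5 ≈ 1263.502 ms.

1263.5 ms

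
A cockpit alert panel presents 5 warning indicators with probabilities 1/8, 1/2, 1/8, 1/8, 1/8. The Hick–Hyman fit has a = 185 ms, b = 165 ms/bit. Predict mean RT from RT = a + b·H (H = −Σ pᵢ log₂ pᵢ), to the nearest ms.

Each term −pᵢ log₂ pᵢ: 0.125·3 + 0.5·1 + 0.125·3 + 0.125·3 + 0.125·3; summed, H = 2.000 bits.
Mean RT = a + bH = 185 + 165·2.000 = 515.00 ms.

515 ms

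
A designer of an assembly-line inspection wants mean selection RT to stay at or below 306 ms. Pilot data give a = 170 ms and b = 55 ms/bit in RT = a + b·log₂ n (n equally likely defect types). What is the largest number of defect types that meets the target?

Set 170 + 55·log₂ n ≤ 306 → log₂ n ≤ (306 − 170)/55 = 2.4727.
So n ≤ 2^2.4727 = 5.551; the largest integer n is 5.

5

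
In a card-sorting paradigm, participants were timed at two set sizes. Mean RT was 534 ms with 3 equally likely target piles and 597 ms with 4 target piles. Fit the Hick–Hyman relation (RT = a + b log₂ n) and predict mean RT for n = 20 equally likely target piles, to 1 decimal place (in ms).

Solve the two-equation system in a and b:
  b = (597 − 534) / (log₂ 4 − log₂ 3) = 63 / (2 − 1.5850) = 151.794 ms/bit
  a = 534 − 151.794 × 1.5850 = 293.413 ms
Then RT(20) = 293.413 + 151.794 × log₂ 20 = 293.413 + 151.794 × 4.3219 ≈ 949.454 ms.

949.5 ms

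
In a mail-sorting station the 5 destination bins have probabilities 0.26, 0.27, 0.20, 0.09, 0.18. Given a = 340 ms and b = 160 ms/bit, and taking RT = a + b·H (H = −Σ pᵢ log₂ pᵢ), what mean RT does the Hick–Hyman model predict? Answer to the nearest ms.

H = 0.26·log₂(1/0.26) + 0.27·log₂(1/0.27) + 0.20·log₂(1/0.20) + 0.09·log₂(1/0.09) + 0.18·log₂(1/0.18) = 2.2377 bits.
RT = 340 + 160 × 2.2377 = 698.03 ms.

698 ms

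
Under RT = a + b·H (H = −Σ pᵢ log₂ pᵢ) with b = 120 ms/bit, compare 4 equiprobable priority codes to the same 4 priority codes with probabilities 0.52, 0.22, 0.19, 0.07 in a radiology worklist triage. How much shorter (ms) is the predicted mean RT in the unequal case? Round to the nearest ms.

The RT saving is b·ΔH. Equiprobable H₀ = log₂(4) = 2.0000 bits; with the given probabilities H = 1.6949 bits.
b·(H₀ − H) = 120 × (2.0000 − 1.6949) = 36.61 ms.

37 ms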